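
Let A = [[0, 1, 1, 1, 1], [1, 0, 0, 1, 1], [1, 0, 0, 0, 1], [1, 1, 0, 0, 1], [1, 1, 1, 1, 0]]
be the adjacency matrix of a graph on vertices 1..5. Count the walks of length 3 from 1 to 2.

The number of length-3 walks from vertex 1 to vertex 2 is entry (1,2) of A³, where A is the adjacency matrix.
A² = [[4, 2, 1, 2, 3], [2, 3, 2, 2, 2], [1, 2, 2, 2, 1], [2, 2, 2, 3, 2], [3, 2, 1, 2, 4]]
A³ = [[8, 9, 7, 9, 9], [9, 6, 4, 7, 9], [7, 4, 2, 4, 7], [9, 7, 4, 6, 9], [9, 9, 7, 9, 8]]

9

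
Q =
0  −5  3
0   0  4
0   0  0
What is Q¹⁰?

[[0, 0, 0], [0, 0, 0], [0, 0, 0]]

Q is strictly triangular, hence nilpotent: Q³ = 0, so Q¹⁰ = 0.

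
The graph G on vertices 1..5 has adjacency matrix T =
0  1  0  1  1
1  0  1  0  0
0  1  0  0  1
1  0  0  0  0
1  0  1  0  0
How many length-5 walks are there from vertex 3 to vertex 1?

The number of length-5 walks from vertex 3 to vertex 1 is entry (3,1) of T⁵, where T is the adjacency matrix.
T² = [[3, 0, 2, 0, 0], [0, 2, 0, 1, 2], [2, 0, 2, 0, 0], [0, 1, 0, 1, 1], [0, 2, 0, 1, 2]]
T³ = [[0, 5, 0, 3, 5], [5, 0, 4, 0, 0], [0, 4, 0, 2, 4], [3, 0, 2, 0, 0], [5, 0, 4, 0, 0]]
T⁴ = [[13, 0, 10, 0, 0], [0, 9, 0, 5, 9], [10, 0, 8, 0, 0], [0, 5, 0, 3, 5], [0, 9, 0, 5, 9]]
T⁵ = [[0, 23, 0, 13, 23], [23, 0, 18, 0, 0], [0, 18, 0, 10, 18], [13, 0, 10, 0, 0], [23, 0, 18, 0, 0]]

0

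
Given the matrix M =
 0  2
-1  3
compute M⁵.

tr M = 3 and det M = 2, so the characteristic polynomial is λ² − (3)λ + (2) with roots 1 and 2.
Eigenvectors give P = [[2, 1], [1, 1]] with P⁻¹ = [[1, -1], [-1, 2]], and M = P·diag(1, 2)·P⁻¹.
Then M⁵ = P·diag(1, 32)·P⁻¹ = [[2, 32], [1, 32]] · [[1, -1], [-1, 2]] = [[-30, 62], [-31, 63]].

[[-30, 62], [-31, 63]]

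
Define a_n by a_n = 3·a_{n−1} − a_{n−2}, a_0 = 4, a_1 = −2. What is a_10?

−23866

With companion matrix C = [[3, −1], [1, 0]], [a_n, a_{n−1}]ᵀ = C·[a_{n−1}, a_{n−2}]ᵀ, so [a_10, a_9]ᵀ = C⁹·[a_1, a_0]ᵀ.
C⁹ = [[6765, −2584], [2584, −987]], giving [a_10, a_9]ᵀ = [[−23866], [−9116]].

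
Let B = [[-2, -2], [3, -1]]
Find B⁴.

B² = [[-2, 6], [-9, -5]]
B³ = [[22, -2], [3, 23]]
B⁴ = [[-50, -42], [63, -29]]

[[-50, -42], [63, -29]]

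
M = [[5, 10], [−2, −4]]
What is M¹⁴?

M² = M (a projection; rank 1, trace 1), so M¹⁴ = M.

[[5, 10], [−2, −4]]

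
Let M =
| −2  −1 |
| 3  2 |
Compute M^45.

[[−2, −1], [3, 2]]

M² = I (check: tr M = 0 and det M = −1), so M^45 = M since 45 is odd.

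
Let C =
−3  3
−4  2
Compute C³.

[[21, −15], [20, −4]]

C² = [[−3, −3], [4, −8]]
C³ = [[21, −15], [20, −4]]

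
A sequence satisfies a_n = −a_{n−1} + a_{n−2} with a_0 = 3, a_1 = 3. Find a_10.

−63

With companion matrix B = [[−1, 1], [1, 0]], [a_n, a_{n−1}]ᵀ = B·[a_{n−1}, a_{n−2}]ᵀ, so [a_10, a_9]ᵀ = B^9·[a_1, a_0]ᵀ.
B^9 = [[−55, 34], [34, −21]], giving [a_10, a_9]ᵀ = [[−63], [39]].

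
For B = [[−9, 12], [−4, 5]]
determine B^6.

tr B = −4 and det B = 3, so the characteristic polynomial is λ² − (−4)λ + (3) with roots −1 and −3.
Eigenvectors give P = [[3, −2], [2, −1]] with P⁻¹ = [[−1, 2], [−2, 3]], and B = P·diag(−1, −3)·P⁻¹.
Then B^6 = P·diag(1, 729)·P⁻¹ = [[3, −1458], [2, −729]] · [[−1, 2], [−2, 3]] = [[2913, −4368], [1456, −2183]].

[[2913, −4368], [1456, −2183]]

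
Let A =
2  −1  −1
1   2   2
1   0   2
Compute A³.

[[−6, −10, −22], [22, 0, 14], [10, −6, 0]]

A² = [[2, −4, −6], [6, 3, 7], [4, −1, 3]]
A³ = [[−6, −10, −22], [22, 0, 14], [10, −6, 0]]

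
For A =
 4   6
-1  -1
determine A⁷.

[[382, 762], [-127, -253]]

tr A = 3 and det A = 2, so the characteristic polynomial is λ² − (3)λ + (2) with roots 1 and 2.
Eigenvectors give P = [[2, 3], [-1, -1]] with P⁻¹ = [[-1, -3], [1, 2]], and A = P·diag(1, 2)·P⁻¹.
Then A⁷ = P·diag(1, 128)·P⁻¹ = [[2, 384], [-1, -128]] · [[-1, -3], [1, 2]] = [[382, 762], [-127, -253]].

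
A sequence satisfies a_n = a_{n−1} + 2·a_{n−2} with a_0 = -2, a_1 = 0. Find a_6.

With companion matrix A = [[1, 2], [1, 0]], [a_n, a_{n−1}]ᵀ = A·[a_{n−1}, a_{n−2}]ᵀ, so [a_6, a_5]ᵀ = A⁵·[a_1, a_0]ᵀ.
A⁵ = [[21, 22], [11, 10]], giving [a_6, a_5]ᵀ = [[-44], [-20]].

-44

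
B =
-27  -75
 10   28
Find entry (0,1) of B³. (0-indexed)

tr B = 1 and det B = -6, so the characteristic polynomial is λ² − (1)λ + (-6) with roots -2 and 3.
Eigenvectors give P = [[-3, 5], [1, -2]] with P⁻¹ = [[-2, -5], [-1, -3]], and B = P·diag(-2, 3)·P⁻¹.
Then B³ = P·diag(-8, 27)·P⁻¹ = [[24, 135], [-8, -54]] · [[-2, -5], [-1, -3]] = [[-183, -525], [70, 202]].

-525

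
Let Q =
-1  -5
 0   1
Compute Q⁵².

Q² = I (check: tr Q = 0 and det Q = -1), so Q⁵² = I since 52 is even.

[[1, 0], [0, 1]]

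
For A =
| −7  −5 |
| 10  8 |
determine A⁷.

tr A = 1 and det A = −6, so the characteristic polynomial is λ² − (1)λ + (−6) with roots −2 and 3.
Eigenvectors give P = [[−1, −1], [1, 2]] with P⁻¹ = [[−2, −1], [1, 1]], and A = P·diag(−2, 3)·P⁻¹.
Then A⁷ = P·diag(−128, 2187)·P⁻¹ = [[128, −2187], [−128, 4374]] · [[−2, −1], [1, 1]] = [[−2443, −2315], [4630, 4502]].

[[−2443, −2315], [4630, 4502]]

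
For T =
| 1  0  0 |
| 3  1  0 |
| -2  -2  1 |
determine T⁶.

T = I + N where N = [[0, 0, 0], [3, 0, 0], [-2, -2, 0]] is strictly lower-triangular, so N³ = 0.
(I + N)⁶ = I + 6·N + 15·N² = [[1, 0, 0], [18, 1, 0], [-102, -12, 1]].

[[1, 0, 0], [18, 1, 0], [-102, -12, 1]]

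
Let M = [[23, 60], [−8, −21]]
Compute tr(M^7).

tr M = 2 and det M = −3, so the characteristic polynomial is λ² − (2)λ + (−3) with roots 3 and −1.
Eigenvectors give P = [[−3, 5], [1, −2]] with P⁻¹ = [[−2, −5], [−1, −3]], and M = P·diag(3, −1)·P⁻¹.
Then M^7 = P·diag(2187, −1)·P⁻¹ = [[−6561, −5], [2187, 2]] · [[−2, −5], [−1, −3]] = [[13127, 32820], [−4376, −10941]].

2186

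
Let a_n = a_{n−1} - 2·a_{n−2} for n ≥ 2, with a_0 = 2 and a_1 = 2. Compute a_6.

14

With companion matrix A = [[1, -2], [1, 0]], [a_n, a_{n−1}]ᵀ = A·[a_{n−1}, a_{n−2}]ᵀ, so [a_6, a_5]ᵀ = A⁵·[a_1, a_0]ᵀ.
A⁵ = [[5, 2], [-1, 6]], giving [a_6, a_5]ᵀ = [[14], [10]].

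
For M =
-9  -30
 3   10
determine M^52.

[[-9, -30], [3, 10]]

M² = M (a projection; rank 1, trace 1), so M^52 = M.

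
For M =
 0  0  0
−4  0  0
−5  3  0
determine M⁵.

M is strictly triangular, hence nilpotent: M³ = 0, so M⁵ = 0.

[[0, 0, 0], [0, 0, 0], [0, 0, 0]]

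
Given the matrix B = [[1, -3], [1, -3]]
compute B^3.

B^2 = [[-2, 6], [-2, 6]]
B^3 = [[4, -12], [4, -12]]

[[4, -12], [4, -12]]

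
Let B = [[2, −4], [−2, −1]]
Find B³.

B² = [[12, −4], [−2, 9]]
B³ = [[32, −44], [−22, −1]]

[[32, −44], [−22, −1]]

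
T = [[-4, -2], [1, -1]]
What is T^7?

[[-4246, -4118], [2059, 1931]]

tr T = -5 and det T = 6, so the characteristic polynomial is λ² − (-5)λ + (6) with roots -2 and -3.
Eigenvectors give P = [[-1, 2], [1, -1]] with P⁻¹ = [[1, 2], [1, 1]], and T = P·diag(-2, -3)·P⁻¹.
Then T^7 = P·diag(-128, -2187)·P⁻¹ = [[128, -4374], [-128, 2187]] · [[1, 2], [1, 1]] = [[-4246, -4118], [2059, 1931]].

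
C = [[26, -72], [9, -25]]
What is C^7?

tr C = 1 and det C = -2, so the characteristic polynomial is λ² − (1)λ + (-2) with roots -1 and 2.
Eigenvectors give P = [[-8, 3], [-3, 1]] with P⁻¹ = [[1, -3], [3, -8]], and C = P·diag(-1, 2)·P⁻¹.
Then C^7 = P·diag(-1, 128)·P⁻¹ = [[8, 384], [3, 128]] · [[1, -3], [3, -8]] = [[1160, -3096], [387, -1033]].

[[1160, -3096], [387, -1033]]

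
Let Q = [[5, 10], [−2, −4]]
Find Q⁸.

Q² = Q (a projection; rank 1, trace 1), so Q⁸ = Q.

[[5, 10], [−2, −4]]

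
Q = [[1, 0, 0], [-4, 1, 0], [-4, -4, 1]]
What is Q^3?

[[1, 0, 0], [-12, 1, 0], [36, -12, 1]]

Q = I + N where N = [[0, 0, 0], [-4, 0, 0], [-4, -4, 0]] is strictly lower-triangular, so N^3 = 0.
(I + N)^3 = I + 3·N + 3·N^2 = [[1, 0, 0], [-12, 1, 0], [36, -12, 1]].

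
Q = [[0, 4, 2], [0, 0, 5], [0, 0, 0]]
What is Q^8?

Q is strictly triangular, hence nilpotent: Q^3 = 0, so Q^8 = 0.

[[0, 0, 0], [0, 0, 0], [0, 0, 0]]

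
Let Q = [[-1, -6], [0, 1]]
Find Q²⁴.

[[1, 0], [0, 1]]

Q² = I (check: tr Q = 0 and det Q = -1), so Q²⁴ = I since 24 is even.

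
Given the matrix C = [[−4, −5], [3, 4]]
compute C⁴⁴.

C² = I (check: tr C = 0 and det C = −1), so C⁴⁴ = I since 44 is even.

[[1, 0], [0, 1]]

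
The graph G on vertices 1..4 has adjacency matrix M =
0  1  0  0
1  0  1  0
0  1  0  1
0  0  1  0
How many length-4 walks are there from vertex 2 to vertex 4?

The number of length-4 walks from vertex 2 to vertex 4 is entry (2,4) of M^4, where M is the adjacency matrix.
M^2 = [[1, 0, 1, 0], [0, 2, 0, 1], [1, 0, 2, 0], [0, 1, 0, 1]]
M^3 = [[0, 2, 0, 1], [2, 0, 3, 0], [0, 3, 0, 2], [1, 0, 2, 0]]
M^4 = [[2, 0, 3, 0], [0, 5, 0, 3], [3, 0, 5, 0], [0, 3, 0, 2]]

3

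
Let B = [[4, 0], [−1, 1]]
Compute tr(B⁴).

B² = [[16, 0], [−5, 1]]
B³ = [[64, 0], [−21, 1]]
B⁴ = [[256, 0], [−85, 1]]

257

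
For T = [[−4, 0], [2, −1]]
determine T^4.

T^2 = [[16, 0], [−10, 1]]
T^3 = [[−64, 0], [42, −1]]
T^4 = [[256, 0], [−170, 1]]

[[256, 0], [−170, 1]]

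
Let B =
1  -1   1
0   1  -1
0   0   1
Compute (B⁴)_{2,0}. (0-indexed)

0

B = I + N where N = [[0, -1, 1], [0, 0, -1], [0, 0, 0]] is strictly upper-triangular, so N³ = 0.
(I + N)⁴ = I + 4·N + 6·N² = [[1, -4, 10], [0, 1, -4], [0, 0, 1]].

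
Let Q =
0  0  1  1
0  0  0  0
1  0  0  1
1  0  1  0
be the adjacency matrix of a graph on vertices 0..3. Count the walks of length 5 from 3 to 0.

The number of length-5 walks from vertex 3 to vertex 0 is entry (3,0) of Q⁵, where Q is the adjacency matrix.
Q² = [[2, 0, 1, 1], [0, 0, 0, 0], [1, 0, 2, 1], [1, 0, 1, 2]]
Q³ = [[2, 0, 3, 3], [0, 0, 0, 0], [3, 0, 2, 3], [3, 0, 3, 2]]
Q⁴ = [[6, 0, 5, 5], [0, 0, 0, 0], [5, 0, 6, 5], [5, 0, 5, 6]]
Q⁵ = [[10, 0, 11, 11], [0, 0, 0, 0], [11, 0, 10, 11], [11, 0, 11, 10]]

11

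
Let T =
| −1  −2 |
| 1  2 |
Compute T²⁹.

[[−1, −2], [1, 2]]

T² = T (a projection; rank 1, trace 1), so T²⁹ = T.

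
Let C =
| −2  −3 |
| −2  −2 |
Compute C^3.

C^2 = [[10, 12], [8, 10]]
C^3 = [[−44, −54], [−36, −44]]

[[−44, −54], [−36, −44]]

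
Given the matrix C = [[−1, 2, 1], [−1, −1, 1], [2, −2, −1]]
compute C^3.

C^2 = [[1, −6, 0], [4, −3, −3], [−2, 8, 1]]
C^3 = [[5, 8, −5], [−7, 17, 4], [−4, −14, 5]]

[[5, 8, −5], [−7, 17, 4], [−4, −14, 5]]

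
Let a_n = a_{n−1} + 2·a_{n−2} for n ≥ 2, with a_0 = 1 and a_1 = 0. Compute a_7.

42

With companion matrix B = [[1, 2], [1, 0]], [a_n, a_{n−1}]ᵀ = B·[a_{n−1}, a_{n−2}]ᵀ, so [a_7, a_6]ᵀ = B⁶·[a_1, a_0]ᵀ.
B⁶ = [[43, 42], [21, 22]], giving [a_7, a_6]ᵀ = [[42], [22]].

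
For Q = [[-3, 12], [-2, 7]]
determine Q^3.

[[-51, 156], [-26, 79]]

tr Q = 4 and det Q = 3, so the characteristic polynomial is λ² − (4)λ + (3) with roots 3 and 1.
Eigenvectors give P = [[-2, 3], [-1, 1]] with P⁻¹ = [[1, -3], [1, -2]], and Q = P·diag(3, 1)·P⁻¹.
Then Q^3 = P·diag(27, 1)·P⁻¹ = [[-54, 3], [-27, 1]] · [[1, -3], [1, -2]] = [[-51, 156], [-26, 79]].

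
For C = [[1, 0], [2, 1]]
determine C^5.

[[1, 0], [10, 1]]

C = I + N where N = [[0, 0], [2, 0]] is strictly lower-triangular, so N^2 = 0.
(I + N)^5 = I + 5·N = [[1, 0], [10, 1]].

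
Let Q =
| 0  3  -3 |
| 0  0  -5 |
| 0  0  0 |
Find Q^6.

[[0, 0, 0], [0, 0, 0], [0, 0, 0]]

Q is strictly triangular, hence nilpotent: Q^3 = 0, so Q^6 = 0.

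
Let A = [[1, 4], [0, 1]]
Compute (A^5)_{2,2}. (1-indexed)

1

A = I + N where N = [[0, 4], [0, 0]] is strictly upper-triangular, so N^2 = 0.
(I + N)^5 = I + 5·N = [[1, 20], [0, 1]].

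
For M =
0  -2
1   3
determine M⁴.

tr M = 3 and det M = 2, so the characteristic polynomial is λ² − (3)λ + (2) with roots 1 and 2.
Eigenvectors give P = [[2, 1], [-1, -1]] with P⁻¹ = [[1, 1], [-1, -2]], and M = P·diag(1, 2)·P⁻¹.
Then M⁴ = P·diag(1, 16)·P⁻¹ = [[2, 16], [-1, -16]] · [[1, 1], [-1, -2]] = [[-14, -30], [15, 31]].

[[-14, -30], [15, 31]]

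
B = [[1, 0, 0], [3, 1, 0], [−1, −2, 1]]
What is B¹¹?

[[1, 0, 0], [33, 1, 0], [−341, −22, 1]]

B = I + N where N = [[0, 0, 0], [3, 0, 0], [−1, −2, 0]] is strictly lower-triangular, so N³ = 0.
(I + N)¹¹ = I + 11·N + 55·N² = [[1, 0, 0], [33, 1, 0], [−341, −22, 1]].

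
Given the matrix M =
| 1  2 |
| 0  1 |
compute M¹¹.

M = I + N where N = [[0, 2], [0, 0]] is strictly upper-triangular, so N² = 0.
(I + N)¹¹ = I + 11·N = [[1, 22], [0, 1]].

[[1, 22], [0, 1]]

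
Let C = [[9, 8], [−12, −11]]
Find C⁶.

tr C = −2 and det C = −3, so the characteristic polynomial is λ² − (−2)λ + (−3) with roots 1 and −3.
Eigenvectors give P = [[−1, −2], [1, 3]] with P⁻¹ = [[−3, −2], [1, 1]], and C = P·diag(1, −3)·P⁻¹.
Then C⁶ = P·diag(1, 729)·P⁻¹ = [[−1, −1458], [1, 2187]] · [[−3, −2], [1, 1]] = [[−1455, −1456], [2184, 2185]].

[[−1455, −1456], [2184, 2185]]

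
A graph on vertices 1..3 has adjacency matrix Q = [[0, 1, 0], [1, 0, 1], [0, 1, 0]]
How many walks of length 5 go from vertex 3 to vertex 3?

The number of length-5 walks from vertex 3 to vertex 3 is entry (3,3) of Q^5, where Q is the adjacency matrix.
Q^2 = [[1, 0, 1], [0, 2, 0], [1, 0, 1]]
Q^3 = [[0, 2, 0], [2, 0, 2], [0, 2, 0]]
Q^4 = [[2, 0, 2], [0, 4, 0], [2, 0, 2]]
Q^5 = [[0, 4, 0], [4, 0, 4], [0, 4, 0]]

0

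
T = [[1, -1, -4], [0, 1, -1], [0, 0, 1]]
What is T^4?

T = I + N where N = [[0, -1, -4], [0, 0, -1], [0, 0, 0]] is strictly upper-triangular, so N^3 = 0.
(I + N)^4 = I + 4·N + 6·N^2 = [[1, -4, -10], [0, 1, -4], [0, 0, 1]].

[[1, -4, -10], [0, 1, -4], [0, 0, 1]]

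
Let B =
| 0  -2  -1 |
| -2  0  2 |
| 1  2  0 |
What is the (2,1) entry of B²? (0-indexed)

-2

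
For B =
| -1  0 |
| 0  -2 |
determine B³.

[[-1, 0], [0, -8]]

B² = [[1, 0], [0, 4]]
B³ = [[-1, 0], [0, -8]]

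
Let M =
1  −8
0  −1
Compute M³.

[[1, −8], [0, −1]]

M² = I (check: tr M = 0 and det M = −1), so M³ = M since 3 is odd.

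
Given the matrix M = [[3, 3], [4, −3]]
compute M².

[[21, 0], [0, 21]]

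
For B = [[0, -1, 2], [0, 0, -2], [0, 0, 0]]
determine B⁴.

B is strictly triangular, hence nilpotent: B³ = 0, so B⁴ = 0.

[[0, 0, 0], [0, 0, 0], [0, 0, 0]]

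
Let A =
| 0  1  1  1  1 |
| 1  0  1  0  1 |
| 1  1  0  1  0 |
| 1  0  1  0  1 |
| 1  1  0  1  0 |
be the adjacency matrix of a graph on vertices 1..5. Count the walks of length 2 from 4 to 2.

The number of length-2 walks from vertex 4 to vertex 2 is entry (4,2) of A^2, where A is the adjacency matrix.
A^2 = [[4, 2, 2, 2, 2], [2, 3, 1, 3, 1], [2, 1, 3, 1, 3], [2, 3, 1, 3, 1], [2, 1, 3, 1, 3]]

3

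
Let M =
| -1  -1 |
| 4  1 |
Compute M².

[[-3, 0], [0, -3]]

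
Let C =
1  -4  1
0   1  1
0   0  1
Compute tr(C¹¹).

C = I + N where N = [[0, -4, 1], [0, 0, 1], [0, 0, 0]] is strictly upper-triangular, so N³ = 0.
(I + N)¹¹ = I + 11·N + 55·N² = [[1, -44, -209], [0, 1, 11], [0, 0, 1]].

3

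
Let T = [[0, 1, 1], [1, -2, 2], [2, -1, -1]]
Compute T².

[[3, -3, 1], [2, 3, -5], [-3, 5, 1]]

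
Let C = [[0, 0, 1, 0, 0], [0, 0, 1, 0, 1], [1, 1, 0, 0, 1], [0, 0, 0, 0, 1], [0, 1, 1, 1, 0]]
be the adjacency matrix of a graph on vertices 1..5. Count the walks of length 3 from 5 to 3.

5

The number of length-3 walks from vertex 5 to vertex 3 is entry (5,3) of C^3, where C is the adjacency matrix.
C^2 = [[1, 1, 0, 0, 1], [1, 2, 1, 1, 1], [0, 1, 3, 1, 1], [0, 1, 1, 1, 0], [1, 1, 1, 0, 3]]
C^3 = [[0, 1, 3, 1, 1], [1, 2, 4, 1, 4], [3, 4, 2, 1, 5], [1, 1, 1, 0, 3], [1, 4, 5, 3, 2]]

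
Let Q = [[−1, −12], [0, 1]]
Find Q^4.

[[1, 0], [0, 1]]

Q² = I (check: tr Q = 0 and det Q = −1), so Q^4 = I since 4 is even.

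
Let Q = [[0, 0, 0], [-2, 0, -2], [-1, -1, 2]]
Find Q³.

Q² = [[0, 0, 0], [2, 2, -4], [0, -2, 6]]
Q³ = [[0, 0, 0], [0, 4, -12], [-2, -6, 16]]

[[0, 0, 0], [0, 4, -12], [-2, -6, 16]]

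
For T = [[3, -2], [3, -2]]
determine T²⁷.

T² = T (a projection; rank 1, trace 1), so T²⁷ = T.

[[3, -2], [3, -2]]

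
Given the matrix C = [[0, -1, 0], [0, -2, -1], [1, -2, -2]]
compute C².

[[0, 2, 1], [-1, 6, 4], [-2, 7, 6]]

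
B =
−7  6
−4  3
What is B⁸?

[[19681, −19680], [13120, −13119]]

tr B = −4 and det B = 3, so the characteristic polynomial is λ² − (−4)λ + (3) with roots −1 and −3.
Eigenvectors give P = [[−1, 3], [−1, 2]] with P⁻¹ = [[2, −3], [1, −1]], and B = P·diag(−1, −3)·P⁻¹.
Then B⁸ = P·diag(1, 6561)·P⁻¹ = [[−1, 19683], [−1, 13122]] · [[2, −3], [1, −1]] = [[19681, −19680], [13120, −13119]].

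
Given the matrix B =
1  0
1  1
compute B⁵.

B = I + N where N = [[0, 0], [1, 0]] is strictly lower-triangular, so N² = 0.
(I + N)⁵ = I + 5·N = [[1, 0], [5, 1]].

[[1, 0], [5, 1]]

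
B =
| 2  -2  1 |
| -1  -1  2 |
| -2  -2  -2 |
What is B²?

[[4, -4, -4], [-5, -1, -7], [2, 10, -2]]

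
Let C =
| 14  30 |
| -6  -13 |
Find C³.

[[44, 90], [-18, -37]]

tr C = 1 and det C = -2, so the characteristic polynomial is λ² − (1)λ + (-2) with roots 2 and -1.
Eigenvectors give P = [[5, -2], [-2, 1]] with P⁻¹ = [[1, 2], [2, 5]], and C = P·diag(2, -1)·P⁻¹.
Then C³ = P·diag(8, -1)·P⁻¹ = [[40, 2], [-16, -1]] · [[1, 2], [2, 5]] = [[44, 90], [-18, -37]].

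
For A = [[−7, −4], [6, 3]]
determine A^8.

[[19681, 13120], [−19680, −13119]]

tr A = −4 and det A = 3, so the characteristic polynomial is λ² − (−4)λ + (3) with roots −1 and −3.
Eigenvectors give P = [[−2, −1], [3, 1]] with P⁻¹ = [[1, 1], [−3, −2]], and A = P·diag(−1, −3)·P⁻¹.
Then A^8 = P·diag(1, 6561)·P⁻¹ = [[−2, −6561], [3, 6561]] · [[1, 1], [−3, −2]] = [[19681, 13120], [−19680, −13119]].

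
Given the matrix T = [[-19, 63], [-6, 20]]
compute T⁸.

[[-1529, 5355], [-510, 1786]]

tr T = 1 and det T = -2, so the characteristic polynomial is λ² − (1)λ + (-2) with roots -1 and 2.
Eigenvectors give P = [[7, -3], [2, -1]] with P⁻¹ = [[1, -3], [2, -7]], and T = P·diag(-1, 2)·P⁻¹.
Then T⁸ = P·diag(1, 256)·P⁻¹ = [[7, -768], [2, -256]] · [[1, -3], [2, -7]] = [[-1529, 5355], [-510, 1786]].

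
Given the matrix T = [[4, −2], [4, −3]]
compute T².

[[8, −2], [4, 1]]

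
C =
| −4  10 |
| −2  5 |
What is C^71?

[[−4, 10], [−2, 5]]

C² = C (a projection; rank 1, trace 1), so C^71 = C.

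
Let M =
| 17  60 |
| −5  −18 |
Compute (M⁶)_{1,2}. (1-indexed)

−7980

tr M = −1 and det M = −6, so the characteristic polynomial is λ² − (−1)λ + (−6) with roots −3 and 2.
Eigenvectors give P = [[3, 4], [−1, −1]] with P⁻¹ = [[−1, −4], [1, 3]], and M = P·diag(−3, 2)·P⁻¹.
Then M⁶ = P·diag(729, 64)·P⁻¹ = [[2187, 256], [−729, −64]] · [[−1, −4], [1, 3]] = [[−1931, −7980], [665, 2724]].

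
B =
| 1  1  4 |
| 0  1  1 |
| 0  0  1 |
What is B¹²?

B = I + N where N = [[0, 1, 4], [0, 0, 1], [0, 0, 0]] is strictly upper-triangular, so N³ = 0.
(I + N)¹² = I + 12·N + 66·N² = [[1, 12, 114], [0, 1, 12], [0, 0, 1]].

[[1, 12, 114], [0, 1, 12], [0, 0, 1]]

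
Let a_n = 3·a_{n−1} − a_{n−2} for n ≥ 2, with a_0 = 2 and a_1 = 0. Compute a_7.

With companion matrix C = [[3, −1], [1, 0]], [a_n, a_{n−1}]ᵀ = C·[a_{n−1}, a_{n−2}]ᵀ, so [a_7, a_6]ᵀ = C⁶·[a_1, a_0]ᵀ.
C⁶ = [[377, −144], [144, −55]], giving [a_7, a_6]ᵀ = [[−288], [−110]].

−288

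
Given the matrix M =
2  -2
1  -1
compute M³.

[[2, -2], [1, -1]]

M² = M (a projection; rank 1, trace 1), so M³ = M.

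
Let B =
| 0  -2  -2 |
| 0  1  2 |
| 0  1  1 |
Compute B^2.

[[0, -4, -6], [0, 3, 4], [0, 2, 3]]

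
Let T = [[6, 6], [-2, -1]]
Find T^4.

[[276, 390], [-130, -179]]

tr T = 5 and det T = 6, so the characteristic polynomial is λ² − (5)λ + (6) with roots 2 and 3.
Eigenvectors give P = [[3, 2], [-2, -1]] with P⁻¹ = [[-1, -2], [2, 3]], and T = P·diag(2, 3)·P⁻¹.
Then T^4 = P·diag(16, 81)·P⁻¹ = [[48, 162], [-32, -81]] · [[-1, -2], [2, 3]] = [[276, 390], [-130, -179]].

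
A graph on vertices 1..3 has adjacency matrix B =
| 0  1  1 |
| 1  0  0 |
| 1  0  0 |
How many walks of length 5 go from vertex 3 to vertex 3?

The number of length-5 walks from vertex 3 to vertex 3 is entry (3,3) of B⁵, where B is the adjacency matrix.
B² = [[2, 0, 0], [0, 1, 1], [0, 1, 1]]
B³ = [[0, 2, 2], [2, 0, 0], [2, 0, 0]]
B⁴ = [[4, 0, 0], [0, 2, 2], [0, 2, 2]]
B⁵ = [[0, 4, 4], [4, 0, 0], [4, 0, 0]]

0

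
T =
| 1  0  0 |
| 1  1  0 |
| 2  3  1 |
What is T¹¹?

T = I + N where N = [[0, 0, 0], [1, 0, 0], [2, 3, 0]] is strictly lower-triangular, so N³ = 0.
(I + N)¹¹ = I + 11·N + 55·N² = [[1, 0, 0], [11, 1, 0], [187, 33, 1]].

[[1, 0, 0], [11, 1, 0], [187, 33, 1]]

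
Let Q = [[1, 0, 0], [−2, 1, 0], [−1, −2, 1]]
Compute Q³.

[[1, 0, 0], [−6, 1, 0], [9, −6, 1]]

Q = I + N where N = [[0, 0, 0], [−2, 0, 0], [−1, −2, 0]] is strictly lower-triangular, so N³ = 0.
(I + N)³ = I + 3·N + 3·N² = [[1, 0, 0], [−6, 1, 0], [9, −6, 1]].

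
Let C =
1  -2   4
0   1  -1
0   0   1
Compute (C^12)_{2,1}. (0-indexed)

0

C = I + N where N = [[0, -2, 4], [0, 0, -1], [0, 0, 0]] is strictly upper-triangular, so N^3 = 0.
(I + N)^12 = I + 12·N + 66·N^2 = [[1, -24, 180], [0, 1, -12], [0, 0, 1]].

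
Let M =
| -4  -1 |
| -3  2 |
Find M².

[[19, 2], [6, 7]]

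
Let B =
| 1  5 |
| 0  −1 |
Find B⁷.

[[1, 5], [0, −1]]

B² = I (check: tr B = 0 and det B = −1), so B⁷ = B since 7 is odd.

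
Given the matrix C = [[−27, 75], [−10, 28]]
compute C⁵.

tr C = 1 and det C = −6, so the characteristic polynomial is λ² − (1)λ + (−6) with roots −2 and 3.
Eigenvectors give P = [[−3, −5], [−1, −2]] with P⁻¹ = [[−2, 5], [1, −3]], and C = P·diag(−2, 3)·P⁻¹.
Then C⁵ = P·diag(−32, 243)·P⁻¹ = [[96, −1215], [32, −486]] · [[−2, 5], [1, −3]] = [[−1407, 4125], [−550, 1618]].

[[−1407, 4125], [−550, 1618]]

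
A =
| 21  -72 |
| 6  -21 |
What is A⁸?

[[6561, 0], [0, 6561]]

tr A = 0 and det A = -9, so the characteristic polynomial is λ² − (0)λ + (-9) with roots -3 and 3.
Eigenvectors give P = [[3, -4], [1, -1]] with P⁻¹ = [[-1, 4], [-1, 3]], and A = P·diag(-3, 3)·P⁻¹.
Then A⁸ = P·diag(6561, 6561)·P⁻¹ = [[19683, -26244], [6561, -6561]] · [[-1, 4], [-1, 3]] = [[6561, 0], [0, 6561]].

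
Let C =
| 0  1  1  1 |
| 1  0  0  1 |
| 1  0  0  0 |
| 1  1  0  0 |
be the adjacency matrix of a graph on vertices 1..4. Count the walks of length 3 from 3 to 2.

1

The number of length-3 walks from vertex 3 to vertex 2 is entry (3,2) of C³, where C is the adjacency matrix.
C² = [[3, 1, 0, 1], [1, 2, 1, 1], [0, 1, 1, 1], [1, 1, 1, 2]]
C³ = [[2, 4, 3, 4], [4, 2, 1, 3], [3, 1, 0, 1], [4, 3, 1, 2]]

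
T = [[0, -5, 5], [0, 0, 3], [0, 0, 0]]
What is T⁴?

T is strictly triangular, hence nilpotent: T³ = 0, so T⁴ = 0.

[[0, 0, 0], [0, 0, 0], [0, 0, 0]]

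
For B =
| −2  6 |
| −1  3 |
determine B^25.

[[−2, 6], [−1, 3]]

B² = B (a projection; rank 1, trace 1), so B^25 = B.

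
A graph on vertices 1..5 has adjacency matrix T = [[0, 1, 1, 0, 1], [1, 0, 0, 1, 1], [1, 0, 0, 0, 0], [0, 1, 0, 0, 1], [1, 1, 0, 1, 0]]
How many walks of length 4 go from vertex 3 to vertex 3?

The number of length-4 walks from vertex 3 to vertex 3 is entry (3,3) of T⁴, where T is the adjacency matrix.
T² = [[3, 1, 0, 2, 1], [1, 3, 1, 1, 2], [0, 1, 1, 0, 1], [2, 1, 0, 2, 1], [1, 2, 1, 1, 3]]
T³ = [[2, 6, 3, 2, 6], [6, 4, 1, 5, 5], [3, 1, 0, 2, 1], [2, 5, 2, 2, 5], [6, 5, 1, 5, 4]]
T⁴ = [[15, 10, 2, 12, 10], [10, 16, 6, 9, 15], [2, 6, 3, 2, 6], [12, 9, 2, 10, 9], [10, 15, 6, 9, 16]]

3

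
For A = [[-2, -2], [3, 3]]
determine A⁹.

A² = A (a projection; rank 1, trace 1), so A⁹ = A.

[[-2, -2], [3, 3]]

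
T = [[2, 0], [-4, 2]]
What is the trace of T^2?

8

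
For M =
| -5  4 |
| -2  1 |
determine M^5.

tr M = -4 and det M = 3, so the characteristic polynomial is λ² − (-4)λ + (3) with roots -1 and -3.
Eigenvectors give P = [[-1, 2], [-1, 1]] with P⁻¹ = [[1, -2], [1, -1]], and M = P·diag(-1, -3)·P⁻¹.
Then M^5 = P·diag(-1, -243)·P⁻¹ = [[1, -486], [1, -243]] · [[1, -2], [1, -1]] = [[-485, 484], [-242, 241]].

[[-485, 484], [-242, 241]]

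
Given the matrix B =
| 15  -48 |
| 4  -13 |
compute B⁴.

tr B = 2 and det B = -3, so the characteristic polynomial is λ² − (2)λ + (-3) with roots 3 and -1.
Eigenvectors give P = [[4, -3], [1, -1]] with P⁻¹ = [[1, -3], [1, -4]], and B = P·diag(3, -1)·P⁻¹.
Then B⁴ = P·diag(81, 1)·P⁻¹ = [[324, -3], [81, -1]] · [[1, -3], [1, -4]] = [[321, -960], [80, -239]].

[[321, -960], [80, -239]]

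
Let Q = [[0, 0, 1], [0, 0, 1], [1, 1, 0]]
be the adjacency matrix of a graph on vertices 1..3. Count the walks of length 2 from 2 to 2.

1

The number of length-2 walks from vertex 2 to vertex 2 is entry (2,2) of Q², where Q is the adjacency matrix.
Q² = [[1, 1, 0], [1, 1, 0], [0, 0, 2]]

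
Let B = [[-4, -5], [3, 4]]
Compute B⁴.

B² = I (check: tr B = 0 and det B = -1), so B⁴ = I since 4 is even.

[[1, 0], [0, 1]]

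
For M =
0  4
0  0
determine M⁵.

M is strictly triangular, hence nilpotent: M² = 0, so M⁵ = 0.

[[0, 0], [0, 0]]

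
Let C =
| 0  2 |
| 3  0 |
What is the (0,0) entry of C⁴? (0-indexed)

36

C² = [[6, 0], [0, 6]]
C³ = [[0, 12], [18, 0]]
C⁴ = [[36, 0], [0, 36]]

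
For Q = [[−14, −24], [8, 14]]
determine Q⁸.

[[256, 0], [0, 256]]

tr Q = 0 and det Q = −4, so the characteristic polynomial is λ² − (0)λ + (−4) with roots −2 and 2.
Eigenvectors give P = [[2, 3], [−1, −2]] with P⁻¹ = [[2, 3], [−1, −2]], and Q = P·diag(−2, 2)·P⁻¹.
Then Q⁸ = P·diag(256, 256)·P⁻¹ = [[512, 768], [−256, −512]] · [[2, 3], [−1, −2]] = [[256, 0], [0, 256]].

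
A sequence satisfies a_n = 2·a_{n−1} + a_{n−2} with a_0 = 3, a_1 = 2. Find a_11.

18616

With companion matrix B = [[2, 1], [1, 0]], [a_n, a_{n−1}]ᵀ = B·[a_{n−1}, a_{n−2}]ᵀ, so [a_11, a_10]ᵀ = B¹⁰·[a_1, a_0]ᵀ.
B¹⁰ = [[5741, 2378], [2378, 985]], giving [a_11, a_10]ᵀ = [[18616], [7711]].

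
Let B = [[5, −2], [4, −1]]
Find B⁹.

tr B = 4 and det B = 3, so the characteristic polynomial is λ² − (4)λ + (3) with roots 3 and 1.
Eigenvectors give P = [[1, −1], [1, −2]] with P⁻¹ = [[2, −1], [1, −1]], and B = P·diag(3, 1)·P⁻¹.
Then B⁹ = P·diag(19683, 1)·P⁻¹ = [[19683, −1], [19683, −2]] · [[2, −1], [1, −1]] = [[39365, −19682], [39364, −19681]].

[[39365, −19682], [39364, −19681]]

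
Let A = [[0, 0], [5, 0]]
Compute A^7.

[[0, 0], [0, 0]]

A is strictly triangular, hence nilpotent: A^2 = 0, so A^7 = 0.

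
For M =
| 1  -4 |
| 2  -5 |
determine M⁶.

[[-727, 1456], [-728, 1457]]

tr M = -4 and det M = 3, so the characteristic polynomial is λ² − (-4)λ + (3) with roots -1 and -3.
Eigenvectors give P = [[-2, -1], [-1, -1]] with P⁻¹ = [[-1, 1], [1, -2]], and M = P·diag(-1, -3)·P⁻¹.
Then M⁶ = P·diag(1, 729)·P⁻¹ = [[-2, -729], [-1, -729]] · [[-1, 1], [1, -2]] = [[-727, 1456], [-728, 1457]].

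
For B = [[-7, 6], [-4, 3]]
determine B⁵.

tr B = -4 and det B = 3, so the characteristic polynomial is λ² − (-4)λ + (3) with roots -3 and -1.
Eigenvectors give P = [[3, 1], [2, 1]] with P⁻¹ = [[1, -1], [-2, 3]], and B = P·diag(-3, -1)·P⁻¹.
Then B⁵ = P·diag(-243, -1)·P⁻¹ = [[-729, -1], [-486, -1]] · [[1, -1], [-2, 3]] = [[-727, 726], [-484, 483]].

[[-727, 726], [-484, 483]]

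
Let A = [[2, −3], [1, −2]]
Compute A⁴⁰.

A² = I (check: tr A = 0 and det A = −1), so A⁴⁰ = I since 40 is even.

[[1, 0], [0, 1]]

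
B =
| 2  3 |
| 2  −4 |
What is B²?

[[10, −6], [−4, 22]]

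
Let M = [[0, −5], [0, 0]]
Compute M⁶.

[[0, 0], [0, 0]]

M is strictly triangular, hence nilpotent: M² = 0, so M⁶ = 0.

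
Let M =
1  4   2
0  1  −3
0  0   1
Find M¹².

M = I + N where N = [[0, 4, 2], [0, 0, −3], [0, 0, 0]] is strictly upper-triangular, so N³ = 0.
(I + N)¹² = I + 12·N + 66·N² = [[1, 48, −768], [0, 1, −36], [0, 0, 1]].

[[1, 48, −768], [0, 1, −36], [0, 0, 1]]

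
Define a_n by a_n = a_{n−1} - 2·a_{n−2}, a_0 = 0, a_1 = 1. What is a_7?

7

With companion matrix B = [[1, -2], [1, 0]], [a_n, a_{n−1}]ᵀ = B·[a_{n−1}, a_{n−2}]ᵀ, so [a_7, a_6]ᵀ = B⁶·[a_1, a_0]ᵀ.
B⁶ = [[7, -10], [5, 2]], giving [a_7, a_6]ᵀ = [[7], [5]].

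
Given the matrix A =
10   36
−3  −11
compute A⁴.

[[−44, −180], [15, 61]]

tr A = −1 and det A = −2, so the characteristic polynomial is λ² − (−1)λ + (−2) with roots 1 and −2.
Eigenvectors give P = [[4, −3], [−1, 1]] with P⁻¹ = [[1, 3], [1, 4]], and A = P·diag(1, −2)·P⁻¹.
Then A⁴ = P·diag(1, 16)·P⁻¹ = [[4, −48], [−1, 16]] · [[1, 3], [1, 4]] = [[−44, −180], [15, 61]].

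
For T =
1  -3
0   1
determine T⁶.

T = I + N where N = [[0, -3], [0, 0]] is strictly upper-triangular, so N² = 0.
(I + N)⁶ = I + 6·N = [[1, -18], [0, 1]].

[[1, -18], [0, 1]]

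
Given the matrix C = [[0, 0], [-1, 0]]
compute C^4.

C is strictly triangular, hence nilpotent: C^2 = 0, so C^4 = 0.

[[0, 0], [0, 0]]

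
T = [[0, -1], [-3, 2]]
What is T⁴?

T² = [[3, -2], [-6, 7]]
T³ = [[6, -7], [-21, 20]]
T⁴ = [[21, -20], [-60, 61]]

[[21, -20], [-60, 61]]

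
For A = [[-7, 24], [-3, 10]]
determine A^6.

tr A = 3 and det A = 2, so the characteristic polynomial is λ² − (3)λ + (2) with roots 1 and 2.
Eigenvectors give P = [[-3, -8], [-1, -3]] with P⁻¹ = [[-3, 8], [1, -3]], and A = P·diag(1, 2)·P⁻¹.
Then A^6 = P·diag(1, 64)·P⁻¹ = [[-3, -512], [-1, -192]] · [[-3, 8], [1, -3]] = [[-503, 1512], [-189, 568]].

[[-503, 1512], [-189, 568]]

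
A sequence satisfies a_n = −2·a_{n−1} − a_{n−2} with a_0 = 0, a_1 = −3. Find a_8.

With companion matrix Q = [[−2, −1], [1, 0]], [a_n, a_{n−1}]ᵀ = Q·[a_{n−1}, a_{n−2}]ᵀ, so [a_8, a_7]ᵀ = Q⁷·[a_1, a_0]ᵀ.
Q⁷ = [[−8, −7], [7, 6]], giving [a_8, a_7]ᵀ = [[24], [−21]].

24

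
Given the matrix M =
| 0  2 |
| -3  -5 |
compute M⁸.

tr M = -5 and det M = 6, so the characteristic polynomial is λ² − (-5)λ + (6) with roots -2 and -3.
Eigenvectors give P = [[-1, 2], [1, -3]] with P⁻¹ = [[-3, -2], [-1, -1]], and M = P·diag(-2, -3)·P⁻¹.
Then M⁸ = P·diag(256, 6561)·P⁻¹ = [[-256, 13122], [256, -19683]] · [[-3, -2], [-1, -1]] = [[-12354, -12610], [18915, 19171]].

[[-12354, -12610], [18915, 19171]]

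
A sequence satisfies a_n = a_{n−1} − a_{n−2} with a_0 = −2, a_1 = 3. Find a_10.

With companion matrix M = [[1, −1], [1, 0]], [a_n, a_{n−1}]ᵀ = M·[a_{n−1}, a_{n−2}]ᵀ, so [a_10, a_9]ᵀ = M⁹·[a_1, a_0]ᵀ.
M⁹ = [[−1, 0], [0, −1]], giving [a_10, a_9]ᵀ = [[−3], [2]].

−3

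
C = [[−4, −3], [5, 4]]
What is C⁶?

[[1, 0], [0, 1]]

C² = I (check: tr C = 0 and det C = −1), so C⁶ = I since 6 is even.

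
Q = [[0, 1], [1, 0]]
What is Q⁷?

Q² = I (check: tr Q = 0 and det Q = -1), so Q⁷ = Q since 7 is odd.

[[0, 1], [1, 0]]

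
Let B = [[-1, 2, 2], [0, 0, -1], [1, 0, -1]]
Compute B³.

B² = [[3, -2, -6], [-1, 0, 1], [-2, 2, 3]]
B³ = [[-9, 6, 14], [2, -2, -3], [5, -4, -9]]

[[-9, 6, 14], [2, -2, -3], [5, -4, -9]]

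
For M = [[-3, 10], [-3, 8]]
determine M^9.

[[-95343, 191710], [-57513, 115538]]

tr M = 5 and det M = 6, so the characteristic polynomial is λ² − (5)λ + (6) with roots 2 and 3.
Eigenvectors give P = [[-2, -5], [-1, -3]] with P⁻¹ = [[-3, 5], [1, -2]], and M = P·diag(2, 3)·P⁻¹.
Then M^9 = P·diag(512, 19683)·P⁻¹ = [[-1024, -98415], [-512, -59049]] · [[-3, 5], [1, -2]] = [[-95343, 191710], [-57513, 115538]].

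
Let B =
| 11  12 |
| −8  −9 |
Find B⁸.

[[19681, 19680], [−13120, −13119]]

tr B = 2 and det B = −3, so the characteristic polynomial is λ² − (2)λ + (−3) with roots −1 and 3.
Eigenvectors give P = [[1, −3], [−1, 2]] with P⁻¹ = [[−2, −3], [−1, −1]], and B = P·diag(−1, 3)·P⁻¹.
Then B⁸ = P·diag(1, 6561)·P⁻¹ = [[1, −19683], [−1, 13122]] · [[−2, −3], [−1, −1]] = [[19681, 19680], [−13120, −13119]].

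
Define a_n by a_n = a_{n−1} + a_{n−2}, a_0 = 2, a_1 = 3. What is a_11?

With companion matrix Q = [[1, 1], [1, 0]], [a_n, a_{n−1}]ᵀ = Q·[a_{n−1}, a_{n−2}]ᵀ, so [a_11, a_10]ᵀ = Q¹⁰·[a_1, a_0]ᵀ.
Q¹⁰ = [[89, 55], [55, 34]], giving [a_11, a_10]ᵀ = [[377], [233]].

377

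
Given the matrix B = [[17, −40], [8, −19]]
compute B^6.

[[−2911, 7280], [−1456, 3641]]

tr B = −2 and det B = −3, so the characteristic polynomial is λ² − (−2)λ + (−3) with roots −3 and 1.
Eigenvectors give P = [[2, 5], [1, 2]] with P⁻¹ = [[−2, 5], [1, −2]], and B = P·diag(−3, 1)·P⁻¹.
Then B^6 = P·diag(729, 1)·P⁻¹ = [[1458, 5], [729, 2]] · [[−2, 5], [1, −2]] = [[−2911, 7280], [−1456, 3641]].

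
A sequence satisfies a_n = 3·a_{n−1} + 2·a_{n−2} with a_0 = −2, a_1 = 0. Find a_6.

−556

With companion matrix B = [[3, 2], [1, 0]], [a_n, a_{n−1}]ᵀ = B·[a_{n−1}, a_{n−2}]ᵀ, so [a_6, a_5]ᵀ = B⁵·[a_1, a_0]ᵀ.
B⁵ = [[495, 278], [139, 78]], giving [a_6, a_5]ᵀ = [[−556], [−156]].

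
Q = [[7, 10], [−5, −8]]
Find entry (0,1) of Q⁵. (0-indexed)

550

tr Q = −1 and det Q = −6, so the characteristic polynomial is λ² − (−1)λ + (−6) with roots −3 and 2.
Eigenvectors give P = [[−1, −2], [1, 1]] with P⁻¹ = [[1, 2], [−1, −1]], and Q = P·diag(−3, 2)·P⁻¹.
Then Q⁵ = P·diag(−243, 32)·P⁻¹ = [[243, −64], [−243, 32]] · [[1, 2], [−1, −1]] = [[307, 550], [−275, −518]].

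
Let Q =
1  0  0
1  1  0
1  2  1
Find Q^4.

Q = I + N where N = [[0, 0, 0], [1, 0, 0], [1, 2, 0]] is strictly lower-triangular, so N^3 = 0.
(I + N)^4 = I + 4·N + 6·N^2 = [[1, 0, 0], [4, 1, 0], [16, 8, 1]].

[[1, 0, 0], [4, 1, 0], [16, 8, 1]]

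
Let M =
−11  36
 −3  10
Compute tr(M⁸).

tr M = −1 and det M = −2, so the characteristic polynomial is λ² − (−1)λ + (−2) with roots 1 and −2.
Eigenvectors give P = [[3, −4], [1, −1]] with P⁻¹ = [[−1, 4], [−1, 3]], and M = P·diag(1, −2)·P⁻¹.
Then M⁸ = P·diag(1, 256)·P⁻¹ = [[3, −1024], [1, −256]] · [[−1, 4], [−1, 3]] = [[1021, −3060], [255, −764]].

257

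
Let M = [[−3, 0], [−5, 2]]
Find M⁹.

tr M = −1 and det M = −6, so the characteristic polynomial is λ² − (−1)λ + (−6) with roots −3 and 2.
Eigenvectors give P = [[1, 0], [1, −1]] with P⁻¹ = [[1, 0], [1, −1]], and M = P·diag(−3, 2)·P⁻¹.
Then M⁹ = P·diag(−19683, 512)·P⁻¹ = [[−19683, 0], [−19683, −512]] · [[1, 0], [1, −1]] = [[−19683, 0], [−20195, 512]].

[[−19683, 0], [−20195, 512]]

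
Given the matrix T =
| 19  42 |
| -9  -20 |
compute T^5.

[[199, 462], [-99, -230]]

tr T = -1 and det T = -2, so the characteristic polynomial is λ² − (-1)λ + (-2) with roots 1 and -2.
Eigenvectors give P = [[7, -2], [-3, 1]] with P⁻¹ = [[1, 2], [3, 7]], and T = P·diag(1, -2)·P⁻¹.
Then T^5 = P·diag(1, -32)·P⁻¹ = [[7, 64], [-3, -32]] · [[1, 2], [3, 7]] = [[199, 462], [-99, -230]].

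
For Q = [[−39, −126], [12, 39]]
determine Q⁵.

[[−3159, −10206], [972, 3159]]

tr Q = 0 and det Q = −9, so the characteristic polynomial is λ² − (0)λ + (−9) with roots −3 and 3.
Eigenvectors give P = [[7, −3], [−2, 1]] with P⁻¹ = [[1, 3], [2, 7]], and Q = P·diag(−3, 3)·P⁻¹.
Then Q⁵ = P·diag(−243, 243)·P⁻¹ = [[−1701, −729], [486, 243]] · [[1, 3], [2, 7]] = [[−3159, −10206], [972, 3159]].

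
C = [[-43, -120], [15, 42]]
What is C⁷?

tr C = -1 and det C = -6, so the characteristic polynomial is λ² − (-1)λ + (-6) with roots 2 and -3.
Eigenvectors give P = [[-8, -3], [3, 1]] with P⁻¹ = [[1, 3], [-3, -8]], and C = P·diag(2, -3)·P⁻¹.
Then C⁷ = P·diag(128, -2187)·P⁻¹ = [[-1024, 6561], [384, -2187]] · [[1, 3], [-3, -8]] = [[-20707, -55560], [6945, 18648]].

[[-20707, -55560], [6945, 18648]]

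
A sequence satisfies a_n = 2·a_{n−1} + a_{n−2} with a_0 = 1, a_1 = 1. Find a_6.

99

With companion matrix M = [[2, 1], [1, 0]], [a_n, a_{n−1}]ᵀ = M·[a_{n−1}, a_{n−2}]ᵀ, so [a_6, a_5]ᵀ = M^5·[a_1, a_0]ᵀ.
M^5 = [[70, 29], [29, 12]], giving [a_6, a_5]ᵀ = [[99], [41]].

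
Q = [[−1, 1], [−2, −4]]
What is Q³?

tr Q = −5 and det Q = 6, so the characteristic polynomial is λ² − (−5)λ + (6) with roots −2 and −3.
Eigenvectors give P = [[−1, −1], [1, 2]] with P⁻¹ = [[−2, −1], [1, 1]], and Q = P·diag(−2, −3)·P⁻¹.
Then Q³ = P·diag(−8, −27)·P⁻¹ = [[8, 27], [−8, −54]] · [[−2, −1], [1, 1]] = [[11, 19], [−38, −46]].

[[11, 19], [−38, −46]]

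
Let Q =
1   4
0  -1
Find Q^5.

[[1, 4], [0, -1]]

Q² = I (check: tr Q = 0 and det Q = -1), so Q^5 = Q since 5 is odd.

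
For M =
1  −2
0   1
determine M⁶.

[[1, −12], [0, 1]]

M = I + N where N = [[0, −2], [0, 0]] is strictly upper-triangular, so N² = 0.
(I + N)⁶ = I + 6·N = [[1, −12], [0, 1]].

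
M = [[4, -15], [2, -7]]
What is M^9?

tr M = -3 and det M = 2, so the characteristic polynomial is λ² − (-3)λ + (2) with roots -2 and -1.
Eigenvectors give P = [[-5, 3], [-2, 1]] with P⁻¹ = [[1, -3], [2, -5]], and M = P·diag(-2, -1)·P⁻¹.
Then M^9 = P·diag(-512, -1)·P⁻¹ = [[2560, -3], [1024, -1]] · [[1, -3], [2, -5]] = [[2554, -7665], [1022, -3067]].

[[2554, -7665], [1022, -3067]]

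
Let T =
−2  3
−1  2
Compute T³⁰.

T² = I (check: tr T = 0 and det T = −1), so T³⁰ = I since 30 is even.

[[1, 0], [0, 1]]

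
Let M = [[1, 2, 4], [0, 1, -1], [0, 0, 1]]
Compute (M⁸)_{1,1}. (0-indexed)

1

M = I + N where N = [[0, 2, 4], [0, 0, -1], [0, 0, 0]] is strictly upper-triangular, so N³ = 0.
(I + N)⁸ = I + 8·N + 28·N² = [[1, 16, -24], [0, 1, -8], [0, 0, 1]].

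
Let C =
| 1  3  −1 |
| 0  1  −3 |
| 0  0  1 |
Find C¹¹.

[[1, 33, −506], [0, 1, −33], [0, 0, 1]]

C = I + N where N = [[0, 3, −1], [0, 0, −3], [0, 0, 0]] is strictly upper-triangular, so N³ = 0.
(I + N)¹¹ = I + 11·N + 55·N² = [[1, 33, −506], [0, 1, −33], [0, 0, 1]].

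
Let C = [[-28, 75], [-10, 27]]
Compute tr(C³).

tr C = -1 and det C = -6, so the characteristic polynomial is λ² − (-1)λ + (-6) with roots 2 and -3.
Eigenvectors give P = [[5, -3], [2, -1]] with P⁻¹ = [[-1, 3], [-2, 5]], and C = P·diag(2, -3)·P⁻¹.
Then C³ = P·diag(8, -27)·P⁻¹ = [[40, 81], [16, 27]] · [[-1, 3], [-2, 5]] = [[-202, 525], [-70, 183]].

-19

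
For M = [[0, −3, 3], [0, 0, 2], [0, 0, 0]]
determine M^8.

M is strictly triangular, hence nilpotent: M^3 = 0, so M^8 = 0.

[[0, 0, 0], [0, 0, 0], [0, 0, 0]]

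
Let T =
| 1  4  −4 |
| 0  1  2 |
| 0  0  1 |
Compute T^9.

T = I + N where N = [[0, 4, −4], [0, 0, 2], [0, 0, 0]] is strictly upper-triangular, so N^3 = 0.
(I + N)^9 = I + 9·N + 36·N^2 = [[1, 36, 252], [0, 1, 18], [0, 0, 1]].

[[1, 36, 252], [0, 1, 18], [0, 0, 1]]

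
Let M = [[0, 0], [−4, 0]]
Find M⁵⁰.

[[0, 0], [0, 0]]

M is strictly triangular, hence nilpotent: M² = 0, so M⁵⁰ = 0.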